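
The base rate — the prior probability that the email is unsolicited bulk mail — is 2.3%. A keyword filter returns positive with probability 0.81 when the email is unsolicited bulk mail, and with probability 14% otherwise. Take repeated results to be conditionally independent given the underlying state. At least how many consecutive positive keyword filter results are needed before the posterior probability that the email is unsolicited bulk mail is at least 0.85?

Prior odds: 0.023 ÷ 0.977 = 23/977.
Likelihood ratio of a positive result = 0.81/0.14 = 81/14.
Target odds: 0.85 ÷ 0.15 = 17/3.
Require (81/14)ⁿ ≥ 17/3 ÷ (23/977) = 16609/69.
(81/14)³ = 531441/2744 falls short of 16609/69 but (81/14)⁴ = 43046721/38416 reaches it, so n = 4.

4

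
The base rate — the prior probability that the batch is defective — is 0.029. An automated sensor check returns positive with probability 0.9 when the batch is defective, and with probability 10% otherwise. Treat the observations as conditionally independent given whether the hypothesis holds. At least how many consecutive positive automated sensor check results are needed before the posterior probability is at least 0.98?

4

Prior odds = 0.029/0.971 = 29/971.
Likelihood ratio of a positive result = 0.9/0.1 = 9.
Target posterior odds = 0.98/0.02 = 49.
Need (29/971) × 9ⁿ ≥ 49, i.e. 9ⁿ ≥ 47579/29.
9³ = 729 falls short of 47579/29 but 9⁴ = 6561 reaches it, so n = 4.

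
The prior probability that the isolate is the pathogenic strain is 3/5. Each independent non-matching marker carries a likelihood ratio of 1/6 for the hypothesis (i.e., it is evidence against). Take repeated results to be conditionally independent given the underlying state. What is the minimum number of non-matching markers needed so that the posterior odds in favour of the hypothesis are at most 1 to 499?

4

Prior odds: 0.6 ÷ 0.4 = 1.5.
Likelihood ratio per non-matching marker = 1/6.
Target odds = 1/499.
Require (1/6)ⁿ ≤ 1/499 ÷ 1.5 = 2/1497.
(1/6)³ = 1/216 is still above 2/1497 but (1/6)⁴ = 1/1296 is at or below it, so n = 4.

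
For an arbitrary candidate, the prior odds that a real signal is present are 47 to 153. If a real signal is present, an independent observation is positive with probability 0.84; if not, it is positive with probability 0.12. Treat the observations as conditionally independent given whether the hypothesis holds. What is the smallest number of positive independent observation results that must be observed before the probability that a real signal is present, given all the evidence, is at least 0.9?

2

Prior odds = 47/153.
Likelihood ratio of a positive = 0.84/0.12 = 7.
Target posterior odds = 0.9/0.1 = 9.
Need (47/153) × 7ⁿ ≥ 9, i.e. 7ⁿ ≥ 1377/47.
7¹ = 7 falls short of 1377/47 but 7² = 49 reaches it, so n = 2.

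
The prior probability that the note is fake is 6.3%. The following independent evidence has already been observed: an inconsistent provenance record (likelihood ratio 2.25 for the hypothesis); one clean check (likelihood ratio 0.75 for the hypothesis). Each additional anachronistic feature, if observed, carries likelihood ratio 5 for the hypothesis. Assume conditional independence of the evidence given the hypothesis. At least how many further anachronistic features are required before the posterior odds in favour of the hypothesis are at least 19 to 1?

4

Prior odds = 0.063/0.937 = 63/937.
Combined Bayes factor of the evidence already in hand = 2.25 × 0.75 = 1.6875.
Odds after that evidence = (63/937) × 1.6875 = 1701/14992.
Target odds = 19.
Need 5ⁿ ≥ 19 ÷ (1701/14992) = 284848/1701.
5³ = 125 falls short of 284848/1701 but 5⁴ = 625 reaches it, so n = 4.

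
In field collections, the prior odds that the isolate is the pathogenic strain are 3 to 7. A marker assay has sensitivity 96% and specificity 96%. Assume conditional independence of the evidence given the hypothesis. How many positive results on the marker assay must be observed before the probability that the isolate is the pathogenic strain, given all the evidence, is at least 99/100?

Prior odds = 3/7.
False-positive rate = 1 − 0.96 = 0.04; likelihood ratio of a positive = 0.96/0.04 = 24.
Target posterior odds = 0.99/0.01 = 99.
Require 24ⁿ ≥ 99 ÷ (3/7) = 231.
24¹ = 24 falls short of 231 but 24² = 576 reaches it, so n = 2.

2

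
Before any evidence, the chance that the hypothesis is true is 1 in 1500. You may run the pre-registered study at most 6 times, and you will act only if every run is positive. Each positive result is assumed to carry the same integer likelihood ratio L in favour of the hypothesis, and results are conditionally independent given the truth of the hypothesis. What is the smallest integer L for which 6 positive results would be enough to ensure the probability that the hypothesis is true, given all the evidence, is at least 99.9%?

11

Prior odds = (1/1500)/(1499/1500) = 1/1499.
Target odds = 0.999/0.001 = 999.
Need L⁶ ≥ 999 ÷ (1/1499) = 1497501.
10⁶ = 1000000 < 1497501 ≤ 1771561 = 11⁶, so L = 11.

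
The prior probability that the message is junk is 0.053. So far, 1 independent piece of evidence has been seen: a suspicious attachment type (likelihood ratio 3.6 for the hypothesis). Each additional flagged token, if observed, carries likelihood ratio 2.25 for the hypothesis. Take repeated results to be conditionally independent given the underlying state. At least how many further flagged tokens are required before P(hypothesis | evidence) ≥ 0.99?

Prior odds = 0.053/0.947 = 53/947.
Bayes factor of the evidence already in hand = 3.6.
Odds after that evidence = (53/947) × 3.6 = 954/4735.
Target odds = 0.99/0.01 = 99.
Need 2.25ⁿ ≥ 99 ÷ (954/4735) = 52085/106.
2.25⁷ = 4782969/16384 falls short of 52085/106 but 2.25⁸ = 43046721/65536 reaches it, so n = 8.

8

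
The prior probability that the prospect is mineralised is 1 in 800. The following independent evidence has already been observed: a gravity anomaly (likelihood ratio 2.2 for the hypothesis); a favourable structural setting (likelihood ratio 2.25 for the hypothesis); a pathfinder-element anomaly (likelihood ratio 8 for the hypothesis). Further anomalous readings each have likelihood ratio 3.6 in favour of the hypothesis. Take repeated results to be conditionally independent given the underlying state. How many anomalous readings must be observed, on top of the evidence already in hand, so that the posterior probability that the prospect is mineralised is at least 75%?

4

Prior odds = 0.00125/0.99875 = 1/799.
Combined Bayes factor of the evidence already in hand = 2.2 × 2.25 × 8 = 39.6.
Odds after that evidence = (1/799) × 39.6 = 198/3995.
Target odds = 0.75/0.25 = 3.
Need 3.6ⁿ ≥ 3 ÷ (198/3995) = 3995/66.
3.6³ = 46.656 falls short of 3995/66 but 3.6⁴ = 167.9616 reaches it, so n = 4.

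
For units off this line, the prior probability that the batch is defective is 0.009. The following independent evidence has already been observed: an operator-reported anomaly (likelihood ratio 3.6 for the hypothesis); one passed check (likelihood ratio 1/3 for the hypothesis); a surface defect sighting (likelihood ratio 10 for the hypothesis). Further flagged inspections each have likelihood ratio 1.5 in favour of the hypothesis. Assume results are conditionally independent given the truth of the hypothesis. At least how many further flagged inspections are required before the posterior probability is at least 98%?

Prior odds = 0.009/0.991 = 9/991.
Combined Bayes factor of the evidence already in hand = 3.6 × (1/3) × 10 = 12.
Odds after that evidence = (9/991) × 12 = 108/991.
Target odds = 0.98/0.02 = 49.
Need 1.5ⁿ ≥ 49 ÷ (108/991) = 48559/108.
1.5¹⁵ = 14348907/32768 falls short of 48559/108 but 1.5¹⁶ = 43046721/65536 reaches it, so n = 16.

16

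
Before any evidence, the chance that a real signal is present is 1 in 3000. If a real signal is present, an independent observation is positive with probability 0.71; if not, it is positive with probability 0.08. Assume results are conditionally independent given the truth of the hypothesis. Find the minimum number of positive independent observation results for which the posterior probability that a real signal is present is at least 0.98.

Prior odds = (1/3000)/(2999/3000) = 1/2999.
Likelihood ratio of a positive = 0.71/0.08 = 8.875.
Target posterior odds = 0.98/0.02 = 49.
Require 8.875ⁿ ≥ 49 ÷ (1/2999) = 146951.
8.875⁵ ≈55060.7 falls short of 146951 but 8.875⁶ ≈488664 reaches it, so n = 6.

6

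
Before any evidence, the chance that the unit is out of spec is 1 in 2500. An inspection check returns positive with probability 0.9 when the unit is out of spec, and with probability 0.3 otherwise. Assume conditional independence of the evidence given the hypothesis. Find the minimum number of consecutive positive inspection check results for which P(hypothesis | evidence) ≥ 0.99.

12

Prior odds = 0.0004/0.9996 = 1/2499.
Likelihood ratio of a positive result = 0.9/0.3 = 3.
Target odds: 0.99 ÷ 0.01 = 99.
Require 3ⁿ ≥ 99 ÷ (1/2499) = 247401.
3¹¹ = 177147 falls short of 247401 but 3¹² = 531441 reaches it, so n = 12.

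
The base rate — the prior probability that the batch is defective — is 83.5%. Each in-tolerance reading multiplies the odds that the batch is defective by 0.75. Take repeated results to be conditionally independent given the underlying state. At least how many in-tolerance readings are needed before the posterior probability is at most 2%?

Prior odds = 0.835/0.165 = 167/33.
Likelihood ratio per in-tolerance reading = 0.75.
Target odds: 0.02 ÷ 0.98 = 1/49.
Require 0.75ⁿ ≤ 1/49 ÷ (167/33) = 33/8183.
0.75¹⁹ ≈0.00422828 is still above 33/8183 but 0.75²⁰ ≈0.00317121 is at or below it, so n = 20.

20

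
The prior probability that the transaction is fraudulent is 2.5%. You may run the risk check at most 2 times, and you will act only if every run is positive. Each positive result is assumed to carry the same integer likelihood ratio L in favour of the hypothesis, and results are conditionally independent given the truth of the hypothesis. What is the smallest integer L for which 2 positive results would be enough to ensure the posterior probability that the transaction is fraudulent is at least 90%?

19

Prior odds = 0.025/0.975 = 1/39.
Target odds = 0.9/0.1 = 9.
Need L² ≥ 9 ÷ (1/39) = 351.
18² = 324 < 351 ≤ 361 = 19², so L = 19.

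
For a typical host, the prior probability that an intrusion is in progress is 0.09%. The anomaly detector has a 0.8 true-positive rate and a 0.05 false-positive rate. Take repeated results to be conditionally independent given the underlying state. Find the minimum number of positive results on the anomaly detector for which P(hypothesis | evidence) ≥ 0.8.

Prior odds = 0.0009/0.9991 = 9/9991.
Likelihood ratio of a positive result = 0.8/0.05 = 16.
Target odds: 0.8 ÷ 0.2 = 4.
Need (9/9991) × 16ⁿ ≥ 4, i.e. 16ⁿ ≥ 39964/9.
16³ = 4096 falls short of 39964/9 but 16⁴ = 65536 reaches it, so n = 4.

4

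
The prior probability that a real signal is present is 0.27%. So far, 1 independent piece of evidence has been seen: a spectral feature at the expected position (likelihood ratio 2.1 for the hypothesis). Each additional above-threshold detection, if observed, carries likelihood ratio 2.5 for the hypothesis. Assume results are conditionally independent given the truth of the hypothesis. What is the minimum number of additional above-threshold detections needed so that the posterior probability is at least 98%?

10

Prior odds = 0.0027/0.9973 = 27/9973.
Bayes factor of the evidence already in hand = 2.1.
Odds after that evidence = (27/9973) × 2.1 = 567/99730.
Target odds = 0.98/0.02 = 49.
Need 2.5ⁿ ≥ 49 ÷ (567/99730) = 698110/81.
2.5⁹ = 1953125/512 falls short of 698110/81 but 2.5¹⁰ = 9765625/1024 reaches it, so n = 10.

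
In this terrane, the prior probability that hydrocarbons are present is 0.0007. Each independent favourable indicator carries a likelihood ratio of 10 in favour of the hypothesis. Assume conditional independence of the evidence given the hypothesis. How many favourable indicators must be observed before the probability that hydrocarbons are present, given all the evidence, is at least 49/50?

Prior odds = 0.0007/0.9993 = 7/9993.
Likelihood ratio per favourable indicator = 10.
Target posterior odds = 0.98/0.02 = 49.
Require 10ⁿ ≥ 49 ÷ (7/9993) = 69951.
10⁴ = 10000 falls short of 69951 but 10⁵ = 100000 reaches it, so n = 5.

5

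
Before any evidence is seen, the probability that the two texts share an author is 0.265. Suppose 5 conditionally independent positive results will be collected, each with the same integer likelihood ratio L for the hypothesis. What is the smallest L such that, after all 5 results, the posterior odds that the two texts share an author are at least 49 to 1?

Prior odds = 0.265/0.735 = 53/147.
Target odds = 49.
Need L⁵ ≥ 49 ÷ (53/147) = 7203/53.
2⁵ = 32 < 7203/53 ≤ 243 = 3⁵, so L = 3.

3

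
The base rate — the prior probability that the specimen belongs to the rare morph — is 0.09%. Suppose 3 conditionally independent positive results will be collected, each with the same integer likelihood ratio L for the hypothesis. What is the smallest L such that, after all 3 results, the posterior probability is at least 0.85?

19

Prior odds = 0.0009/0.9991 = 9/9991.
Target odds = 0.85/0.15 = 17/3.
Need L³ ≥ 17/3 ÷ (9/9991) = 169847/27.
18³ = 5832 < 169847/27 ≤ 6859 = 19³, so L = 19.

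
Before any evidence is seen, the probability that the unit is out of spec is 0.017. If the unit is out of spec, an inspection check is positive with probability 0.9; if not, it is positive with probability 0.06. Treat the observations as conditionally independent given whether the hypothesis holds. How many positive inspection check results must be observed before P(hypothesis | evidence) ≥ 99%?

Prior odds = 0.017/0.983 = 17/983.
Likelihood ratio of a positive = 0.9/0.06 = 15.
Target odds: 0.99 ÷ 0.01 = 99.
Require 15ⁿ ≥ 99 ÷ (17/983) = 97317/17.
15³ = 3375 falls short of 97317/17 but 15⁴ = 50625 reaches it, so n = 4.

4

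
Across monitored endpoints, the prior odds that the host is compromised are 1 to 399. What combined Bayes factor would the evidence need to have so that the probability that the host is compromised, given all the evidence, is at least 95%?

7581

Prior odds = 1/399.
Target odds = 0.95/0.05 = 19.
Required Bayes factor = 19 ÷ (1/399) = 7581.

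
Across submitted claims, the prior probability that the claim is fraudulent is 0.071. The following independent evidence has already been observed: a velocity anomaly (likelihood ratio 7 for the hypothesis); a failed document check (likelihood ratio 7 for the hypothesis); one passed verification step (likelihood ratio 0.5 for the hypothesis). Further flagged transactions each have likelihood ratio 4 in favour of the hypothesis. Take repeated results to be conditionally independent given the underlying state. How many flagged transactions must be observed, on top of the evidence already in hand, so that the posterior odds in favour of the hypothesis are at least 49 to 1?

Prior odds = 0.071/0.929 = 71/929.
Combined Bayes factor of the evidence already in hand = 7 × 7 × 0.5 = 24.5.
Odds after that evidence = (71/929) × 24.5 = 3479/1858.
Target odds = 49.
Need 4ⁿ ≥ 49 ÷ (3479/1858) = 1858/71.
4² = 16 falls short of 1858/71 but 4³ = 64 reaches it, so n = 3.

3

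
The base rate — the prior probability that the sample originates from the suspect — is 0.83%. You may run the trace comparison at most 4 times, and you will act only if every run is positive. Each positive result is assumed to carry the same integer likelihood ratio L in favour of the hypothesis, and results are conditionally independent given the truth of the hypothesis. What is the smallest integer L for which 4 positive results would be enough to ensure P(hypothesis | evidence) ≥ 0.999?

Prior odds = 0.0083/0.9917 = 83/9917.
Target odds = 0.999/0.001 = 999.
Need L⁴ ≥ 999 ÷ (83/9917) = 9907083/83.
18⁴ = 104976 < 9907083/83 ≤ 130321 = 19⁴, so L = 19.

19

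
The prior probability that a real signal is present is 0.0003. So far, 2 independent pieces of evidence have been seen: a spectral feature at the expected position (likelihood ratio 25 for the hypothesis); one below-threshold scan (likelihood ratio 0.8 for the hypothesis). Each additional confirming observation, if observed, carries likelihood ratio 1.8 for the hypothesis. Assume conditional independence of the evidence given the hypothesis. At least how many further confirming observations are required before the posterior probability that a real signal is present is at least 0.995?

Prior odds = 0.0003/0.9997 = 3/9997.
Combined Bayes factor of the evidence already in hand = 25 × 0.8 = 20.
Odds after that evidence = (3/9997) × 20 = 60/9997.
Target odds = 0.995/0.005 = 199.
Need 1.8ⁿ ≥ 199 ÷ (60/9997) = 1989403/60.
1.8¹⁷ ≈21859.1 falls short of 1989403/60 but 1.8¹⁸ ≈39346.4 reaches it, so n = 18.

18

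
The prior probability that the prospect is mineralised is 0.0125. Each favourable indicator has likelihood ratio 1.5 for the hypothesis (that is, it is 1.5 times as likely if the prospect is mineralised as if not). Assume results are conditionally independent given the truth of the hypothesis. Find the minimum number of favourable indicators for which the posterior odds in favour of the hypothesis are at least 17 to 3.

16

Prior odds: 0.0125 ÷ 0.9875 = 1/79.
Likelihood ratio per favourable indicator = 1.5.
Target odds = 17/3.
Need (1/79) × 1.5ⁿ ≥ 17/3, i.e. 1.5ⁿ ≥ 1343/3.
1.5¹⁵ = 14348907/32768 falls short of 1343/3 but 1.5¹⁶ = 43046721/65536 reaches it, so n = 16.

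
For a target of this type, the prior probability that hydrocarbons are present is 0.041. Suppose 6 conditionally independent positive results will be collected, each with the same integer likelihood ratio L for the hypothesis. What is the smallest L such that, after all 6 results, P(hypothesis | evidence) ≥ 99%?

4

Prior odds = 0.041/0.959 = 41/959.
Target odds = 0.99/0.01 = 99.
Need L⁶ ≥ 99 ÷ (41/959) = 94941/41.
3⁶ = 729 < 94941/41 ≤ 4096 = 4⁶, so L = 4.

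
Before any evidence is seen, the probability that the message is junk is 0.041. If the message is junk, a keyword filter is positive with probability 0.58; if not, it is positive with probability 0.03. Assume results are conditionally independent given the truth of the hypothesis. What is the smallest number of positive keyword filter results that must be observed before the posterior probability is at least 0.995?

Prior odds = 0.041/0.959 = 41/959.
Likelihood ratio of a positive = 0.58/0.03 = 58/3.
Target posterior odds = 0.995/0.005 = 199.
Need (41/959) × (58/3)ⁿ ≥ 199, i.e. (58/3)ⁿ ≥ 190841/41.
(58/3)² = 3364/9 falls short of 190841/41 but (58/3)³ = 195112/27 reaches it, so n = 3.

3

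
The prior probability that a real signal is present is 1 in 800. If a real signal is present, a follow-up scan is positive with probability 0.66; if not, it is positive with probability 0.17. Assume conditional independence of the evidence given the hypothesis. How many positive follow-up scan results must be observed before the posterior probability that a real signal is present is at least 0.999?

11

Prior odds: 0.00125 ÷ 0.99875 = 1/799.
Likelihood ratio of a positive = 0.66/0.17 = 66/17.
Target posterior odds = 0.999/0.001 = 999.
Require (66/17)ⁿ ≥ 999 ÷ (1/799) = 798201.
(66/17)¹⁰ ≈777947 falls short of 798201 but (66/17)¹¹ ≈3.02027e+06 reaches it, so n = 11.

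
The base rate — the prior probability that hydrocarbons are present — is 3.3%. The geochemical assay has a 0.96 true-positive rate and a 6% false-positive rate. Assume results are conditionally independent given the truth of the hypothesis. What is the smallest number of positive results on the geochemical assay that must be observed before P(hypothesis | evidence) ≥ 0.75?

Prior odds = 0.033/0.967 = 33/967.
Likelihood ratio of a positive result = 0.96/0.06 = 16.
Target posterior odds = 0.75/0.25 = 3.
Require 16ⁿ ≥ 3 ÷ (33/967) = 967/11.
16¹ = 16 falls short of 967/11 but 16² = 256 reaches it, so n = 2.

2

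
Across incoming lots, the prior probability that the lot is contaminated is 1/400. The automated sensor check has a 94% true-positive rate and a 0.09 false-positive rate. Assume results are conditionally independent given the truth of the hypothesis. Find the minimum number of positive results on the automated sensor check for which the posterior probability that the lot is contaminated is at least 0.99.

5

Prior odds = 0.0025/0.9975 = 1/399.
Likelihood ratio of a positive result = 0.94/0.09 = 94/9.
Target odds: 0.99 ÷ 0.01 = 99.
Require (94/9)ⁿ ≥ 99 ÷ (1/399) = 39501.
(94/9)⁴ = 78074896/6561 falls short of 39501 but (94/9)⁵ ≈124287 reaches it, so n = 5.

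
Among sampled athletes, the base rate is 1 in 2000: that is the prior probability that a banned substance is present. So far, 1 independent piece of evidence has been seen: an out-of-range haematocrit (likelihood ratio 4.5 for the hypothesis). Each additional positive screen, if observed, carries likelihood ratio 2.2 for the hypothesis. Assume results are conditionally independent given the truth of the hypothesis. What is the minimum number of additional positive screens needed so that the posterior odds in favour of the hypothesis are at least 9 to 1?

Prior odds = 0.0005/0.9995 = 1/1999.
Bayes factor of the evidence already in hand = 4.5.
Odds after that evidence = (1/1999) × 4.5 = 9/3998.
Target odds = 9.
Need 2.2ⁿ ≥ 9 ÷ (9/3998) = 3998.
2.2¹⁰ ≈2655.99 falls short of 3998 but 2.2¹¹ ≈5843.18 reaches it, so n = 11.

11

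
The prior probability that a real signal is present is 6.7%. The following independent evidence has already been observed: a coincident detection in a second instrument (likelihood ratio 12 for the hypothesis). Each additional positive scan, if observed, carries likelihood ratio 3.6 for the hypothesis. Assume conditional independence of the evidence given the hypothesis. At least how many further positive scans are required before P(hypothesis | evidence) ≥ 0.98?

4

Prior odds = 0.067/0.933 = 67/933.
Bayes factor of the evidence already in hand = 12.
Odds after that evidence = (67/933) × 12 = 268/311.
Target odds = 0.98/0.02 = 49.
Need 3.6ⁿ ≥ 49 ÷ (268/311) = 15239/268.
3.6³ = 46.656 falls short of 15239/268 but 3.6⁴ = 167.9616 reaches it, so n = 4.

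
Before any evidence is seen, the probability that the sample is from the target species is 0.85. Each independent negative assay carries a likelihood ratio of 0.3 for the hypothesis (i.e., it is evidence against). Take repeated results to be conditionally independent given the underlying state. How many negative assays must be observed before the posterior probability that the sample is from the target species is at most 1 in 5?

3

Prior odds: 0.85 ÷ 0.15 = 17/3.
Likelihood ratio per negative assay = 0.3.
Target odds: 0.2 ÷ 0.8 = 0.25.
Require 0.3ⁿ ≤ 0.25 ÷ (17/3) = 3/68.
0.3² = 0.09 is still above 3/68 but 0.3³ = 0.027 is at or below it, so n = 3.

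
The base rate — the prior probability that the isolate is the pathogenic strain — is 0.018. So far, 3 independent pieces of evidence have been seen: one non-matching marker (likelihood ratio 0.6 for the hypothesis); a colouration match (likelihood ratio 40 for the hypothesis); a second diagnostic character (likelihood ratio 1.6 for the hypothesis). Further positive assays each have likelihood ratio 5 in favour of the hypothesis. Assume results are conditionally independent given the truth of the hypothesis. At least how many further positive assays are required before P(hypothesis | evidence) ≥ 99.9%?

5

Prior odds = 0.018/0.982 = 9/491.
Combined Bayes factor of the evidence already in hand = 0.6 × 40 × 1.6 = 38.4.
Odds after that evidence = (9/491) × 38.4 = 1728/2455.
Target odds = 0.999/0.001 = 999.
Need 5ⁿ ≥ 999 ÷ (1728/2455) = 1419.296875.
5⁴ = 625 falls short of 1419.296875 but 5⁵ = 3125 reaches it, so n = 5.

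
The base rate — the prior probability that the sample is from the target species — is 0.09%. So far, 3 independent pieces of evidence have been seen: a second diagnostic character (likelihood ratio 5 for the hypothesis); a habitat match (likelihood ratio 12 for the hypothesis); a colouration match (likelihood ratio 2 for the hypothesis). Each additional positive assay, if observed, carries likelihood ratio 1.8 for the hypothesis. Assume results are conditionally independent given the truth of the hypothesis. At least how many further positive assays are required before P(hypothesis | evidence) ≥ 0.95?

Prior odds = 0.0009/0.9991 = 9/9991.
Combined Bayes factor of the evidence already in hand = 5 × 12 × 2 = 120.
Odds after that evidence = (9/9991) × 120 = 1080/9991.
Target odds = 0.95/0.05 = 19.
Need 1.8ⁿ ≥ 19 ÷ (1080/9991) = 189829/1080.
1.8⁸ = 43046721/390625 falls short of 189829/1080 but 1.8⁹ = 387420489/1953125 reaches it, so n = 9.

9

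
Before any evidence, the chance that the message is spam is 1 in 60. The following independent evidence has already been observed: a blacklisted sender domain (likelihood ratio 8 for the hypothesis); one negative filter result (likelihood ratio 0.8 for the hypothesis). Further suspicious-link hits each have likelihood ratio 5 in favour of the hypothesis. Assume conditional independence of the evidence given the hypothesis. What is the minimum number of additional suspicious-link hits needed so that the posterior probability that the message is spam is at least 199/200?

5

Prior odds = (1/60)/(59/60) = 1/59.
Combined Bayes factor of the evidence already in hand = 8 × 0.8 = 6.4.
Odds after that evidence = (1/59) × 6.4 = 32/295.
Target odds = 0.995/0.005 = 199.
Need 5ⁿ ≥ 199 ÷ (32/295) = 1834.53125.
5⁴ = 625 falls short of 1834.53125 but 5⁵ = 3125 reaches it, so n = 5.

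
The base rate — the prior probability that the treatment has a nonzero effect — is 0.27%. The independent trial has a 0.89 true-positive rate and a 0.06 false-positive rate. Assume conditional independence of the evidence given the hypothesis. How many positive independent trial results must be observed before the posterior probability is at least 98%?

4

Prior odds = 0.0027/0.9973 = 27/9973.
Likelihood ratio of a positive result = 0.89/0.06 = 89/6.
Target odds: 0.98 ÷ 0.02 = 49.
Need (27/9973) × (89/6)ⁿ ≥ 49, i.e. (89/6)ⁿ ≥ 488677/27.
(89/6)³ = 704969/216 falls short of 488677/27 but (89/6)⁴ = 62742241/1296 reaches it, so n = 4.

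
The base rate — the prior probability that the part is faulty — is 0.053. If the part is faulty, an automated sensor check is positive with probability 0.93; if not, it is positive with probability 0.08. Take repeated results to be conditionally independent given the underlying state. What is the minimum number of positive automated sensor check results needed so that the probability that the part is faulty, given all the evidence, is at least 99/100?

4

Prior odds = 0.053/0.947 = 53/947.
Likelihood ratio of a positive = 0.93/0.08 = 11.625.
Target posterior odds = 0.99/0.01 = 99.
Need (53/947) × 11.625ⁿ ≥ 99, i.e. 11.625ⁿ ≥ 93753/53.
11.625³ = 804357/512 falls short of 93753/53 but 11.625⁴ = 74805201/4096 reaches it, so n = 4.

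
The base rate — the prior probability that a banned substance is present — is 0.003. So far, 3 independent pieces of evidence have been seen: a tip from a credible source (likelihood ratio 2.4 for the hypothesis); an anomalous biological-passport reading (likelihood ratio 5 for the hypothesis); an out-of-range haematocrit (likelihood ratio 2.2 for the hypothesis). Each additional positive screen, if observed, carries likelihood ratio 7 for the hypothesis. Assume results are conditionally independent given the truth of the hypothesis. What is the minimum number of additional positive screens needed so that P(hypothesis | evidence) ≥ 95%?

Prior odds = 0.003/0.997 = 3/997.
Combined Bayes factor of the evidence already in hand = 2.4 × 5 × 2.2 = 26.4.
Odds after that evidence = (3/997) × 26.4 = 396/4985.
Target odds = 0.95/0.05 = 19.
Need 7ⁿ ≥ 19 ÷ (396/4985) = 94715/396.
7² = 49 falls short of 94715/396 but 7³ = 343 reaches it, so n = 3.

3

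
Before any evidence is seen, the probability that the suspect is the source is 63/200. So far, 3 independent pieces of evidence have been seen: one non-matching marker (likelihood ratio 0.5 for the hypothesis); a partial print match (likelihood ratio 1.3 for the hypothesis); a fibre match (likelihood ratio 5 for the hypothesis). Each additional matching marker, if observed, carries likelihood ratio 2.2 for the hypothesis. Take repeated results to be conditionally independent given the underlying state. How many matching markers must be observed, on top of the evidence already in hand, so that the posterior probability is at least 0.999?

Prior odds = 0.315/0.685 = 63/137.
Combined Bayes factor of the evidence already in hand = 0.5 × 1.3 × 5 = 3.25.
Odds after that evidence = (63/137) × 3.25 = 819/548.
Target odds = 0.999/0.001 = 999.
Need 2.2ⁿ ≥ 999 ÷ (819/548) = 60828/91.
2.2⁸ = 214358881/390625 falls short of 60828/91 but 2.2⁹ ≈1207.27 reaches it, so n = 9.

9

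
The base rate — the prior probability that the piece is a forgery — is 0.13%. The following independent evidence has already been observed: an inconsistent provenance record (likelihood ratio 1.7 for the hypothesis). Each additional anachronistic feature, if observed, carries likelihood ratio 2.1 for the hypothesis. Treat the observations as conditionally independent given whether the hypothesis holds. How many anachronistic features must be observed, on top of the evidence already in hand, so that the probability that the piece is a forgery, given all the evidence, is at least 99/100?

Prior odds = 0.0013/0.9987 = 13/9987.
Bayes factor of the evidence already in hand = 1.7.
Odds after that evidence = (13/9987) × 1.7 = 221/99870.
Target odds = 0.99/0.01 = 99.
Need 2.1ⁿ ≥ 99 ÷ (221/99870) = 9887130/221.
2.1¹⁴ ≈32439.2 falls short of 9887130/221 but 2.1¹⁵ ≈68122.3 reaches it, so n = 15.

15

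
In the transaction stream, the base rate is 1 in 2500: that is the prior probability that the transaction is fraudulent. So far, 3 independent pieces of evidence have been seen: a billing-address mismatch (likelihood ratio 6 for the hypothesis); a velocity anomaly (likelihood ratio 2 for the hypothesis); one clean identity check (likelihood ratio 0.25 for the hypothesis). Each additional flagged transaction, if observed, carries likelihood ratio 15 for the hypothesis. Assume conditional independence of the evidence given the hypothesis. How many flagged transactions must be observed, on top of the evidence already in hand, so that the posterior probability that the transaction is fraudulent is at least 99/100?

Prior odds = 0.0004/0.9996 = 1/2499.
Combined Bayes factor of the evidence already in hand = 6 × 2 × 0.25 = 3.
Odds after that evidence = (1/2499) × 3 = 1/833.
Target odds = 0.99/0.01 = 99.
Need 15ⁿ ≥ 99 ÷ (1/833) = 82467.
15⁴ = 50625 falls short of 82467 but 15⁵ = 759375 reaches it, so n = 5.

5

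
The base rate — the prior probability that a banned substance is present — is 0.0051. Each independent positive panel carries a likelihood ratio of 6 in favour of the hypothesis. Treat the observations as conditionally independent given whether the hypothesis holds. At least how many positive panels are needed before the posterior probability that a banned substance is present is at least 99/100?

6

Prior odds: 0.0051 ÷ 0.9949 = 51/9949.
Likelihood ratio per positive panel = 6.
Target posterior odds = 0.99/0.01 = 99.
Need (51/9949) × 6ⁿ ≥ 99, i.e. 6ⁿ ≥ 328317/17.
6⁵ = 7776 falls short of 328317/17 but 6⁶ = 46656 reaches it, so n = 6.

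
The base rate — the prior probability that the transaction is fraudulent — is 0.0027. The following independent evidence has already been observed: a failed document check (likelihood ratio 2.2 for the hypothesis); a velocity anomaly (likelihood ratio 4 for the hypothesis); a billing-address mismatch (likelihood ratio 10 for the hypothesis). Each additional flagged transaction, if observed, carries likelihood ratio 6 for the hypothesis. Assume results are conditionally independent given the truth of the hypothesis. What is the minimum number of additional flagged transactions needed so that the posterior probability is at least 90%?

Prior odds = 0.0027/0.9973 = 27/9973.
Combined Bayes factor of the evidence already in hand = 2.2 × 4 × 10 = 88.
Odds after that evidence = (27/9973) × 88 = 2376/9973.
Target odds = 0.9/0.1 = 9.
Need 6ⁿ ≥ 9 ÷ (2376/9973) = 9973/264.
6² = 36 falls short of 9973/264 but 6³ = 216 reaches it, so n = 3.

3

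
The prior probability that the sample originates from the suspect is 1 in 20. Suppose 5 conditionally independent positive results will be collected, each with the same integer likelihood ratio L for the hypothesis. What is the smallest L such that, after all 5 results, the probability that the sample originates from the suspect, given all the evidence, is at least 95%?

Prior odds = 0.05/0.95 = 1/19.
Target odds = 0.95/0.05 = 19.
Need L⁵ ≥ 19 ÷ (1/19) = 361.
3⁵ = 243 < 361 ≤ 1024 = 4⁵, so L = 4.

4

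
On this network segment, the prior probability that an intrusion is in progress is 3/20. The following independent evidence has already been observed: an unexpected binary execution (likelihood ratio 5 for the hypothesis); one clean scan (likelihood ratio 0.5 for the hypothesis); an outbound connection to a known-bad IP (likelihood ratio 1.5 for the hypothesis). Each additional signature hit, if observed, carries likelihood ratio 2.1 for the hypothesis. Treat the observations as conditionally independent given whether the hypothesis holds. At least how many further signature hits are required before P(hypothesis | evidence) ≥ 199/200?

8

Prior odds = 0.15/0.85 = 3/17.
Combined Bayes factor of the evidence already in hand = 5 × 0.5 × 1.5 = 3.75.
Odds after that evidence = (3/17) × 3.75 = 45/68.
Target odds = 0.995/0.005 = 199.
Need 2.1ⁿ ≥ 199 ÷ (45/68) = 13532/45.
2.1⁷ ≈180.109 falls short of 13532/45 but 2.1⁸ ≈378.229 reaches it, so n = 8.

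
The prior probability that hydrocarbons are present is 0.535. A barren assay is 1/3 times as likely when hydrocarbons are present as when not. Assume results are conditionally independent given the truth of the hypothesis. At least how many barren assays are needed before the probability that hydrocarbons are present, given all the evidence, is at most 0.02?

4

Prior odds: 0.535 ÷ 0.465 = 107/93.
Likelihood ratio per barren assay = 1/3.
Target odds: 0.02 ÷ 0.98 = 1/49.
Require (1/3)ⁿ ≤ 1/49 ÷ (107/93) = 93/5243.
(1/3)³ = 1/27 is still above 93/5243 but (1/3)⁴ = 1/81 is at or below it, so n = 4.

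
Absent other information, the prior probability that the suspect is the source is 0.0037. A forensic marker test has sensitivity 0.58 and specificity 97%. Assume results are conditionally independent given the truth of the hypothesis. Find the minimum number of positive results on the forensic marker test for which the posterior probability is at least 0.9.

Prior odds: 0.0037 ÷ 0.9963 = 37/9963.
False-positive rate = 1 − 0.97 = 0.03; likelihood ratio of a positive = 0.58/0.03 = 58/3.
Target odds: 0.9 ÷ 0.1 = 9.
Need (37/9963) × (58/3)ⁿ ≥ 9, i.e. (58/3)ⁿ ≥ 89667/37.
(58/3)² = 3364/9 falls short of 89667/37 but (58/3)³ = 195112/27 reaches it, so n = 3.

3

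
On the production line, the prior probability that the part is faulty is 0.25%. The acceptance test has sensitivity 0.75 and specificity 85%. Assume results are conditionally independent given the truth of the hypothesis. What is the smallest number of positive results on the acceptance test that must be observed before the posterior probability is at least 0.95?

6

Prior odds = 0.0025/0.9975 = 1/399.
False-positive rate = 1 − 0.85 = 0.15; likelihood ratio of a positive = 0.75/0.15 = 5.
Target odds: 0.95 ÷ 0.05 = 19.
Require 5ⁿ ≥ 19 ÷ (1/399) = 7581.
5⁵ = 3125 falls short of 7581 but 5⁶ = 15625 reaches it, so n = 6.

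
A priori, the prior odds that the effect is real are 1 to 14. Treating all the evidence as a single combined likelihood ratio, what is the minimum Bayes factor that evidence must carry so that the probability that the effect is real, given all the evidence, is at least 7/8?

Prior odds = 1/14.
Target odds = 0.875/0.125 = 7.
Required Bayes factor = 7 ÷ (1/14) = 98.

98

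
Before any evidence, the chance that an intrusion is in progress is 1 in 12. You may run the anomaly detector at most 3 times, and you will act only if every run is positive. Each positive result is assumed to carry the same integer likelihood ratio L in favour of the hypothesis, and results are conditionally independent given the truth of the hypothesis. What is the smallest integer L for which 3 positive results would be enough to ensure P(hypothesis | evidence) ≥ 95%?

Prior odds = (1/12)/(11/12) = 1/11.
Target odds = 0.95/0.05 = 19.
Need L³ ≥ 19 ÷ (1/11) = 209.
5³ = 125 < 209 ≤ 216 = 6³, so L = 6.

6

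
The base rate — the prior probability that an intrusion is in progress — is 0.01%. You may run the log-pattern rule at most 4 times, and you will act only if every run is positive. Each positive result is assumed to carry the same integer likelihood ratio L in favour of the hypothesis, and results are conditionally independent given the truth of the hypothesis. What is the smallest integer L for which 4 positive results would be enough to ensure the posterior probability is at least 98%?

27

Prior odds = 0.0001/0.9999 = 1/9999.
Target odds = 0.98/0.02 = 49.
Need L⁴ ≥ 49 ÷ (1/9999) = 489951.
26⁴ = 456976 < 489951 ≤ 531441 = 27⁴, so L = 27.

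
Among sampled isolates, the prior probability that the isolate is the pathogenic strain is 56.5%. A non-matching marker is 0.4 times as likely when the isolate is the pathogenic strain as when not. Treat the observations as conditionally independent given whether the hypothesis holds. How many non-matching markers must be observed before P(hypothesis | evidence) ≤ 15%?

Prior odds = 0.565/0.435 = 113/87.
Likelihood ratio per non-matching marker = 0.4.
Target posterior odds = 0.15/0.85 = 3/17.
Need (113/87) × 0.4ⁿ ≤ 3/17, i.e. 0.4ⁿ ≤ 261/1921.
0.4² = 0.16 is still above 261/1921 but 0.4³ = 0.064 is at or below it, so n = 3.

3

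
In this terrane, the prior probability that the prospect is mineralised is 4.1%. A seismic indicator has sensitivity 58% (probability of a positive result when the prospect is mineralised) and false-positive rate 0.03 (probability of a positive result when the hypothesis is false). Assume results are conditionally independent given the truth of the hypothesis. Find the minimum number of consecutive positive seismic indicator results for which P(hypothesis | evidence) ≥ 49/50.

3

Prior odds = 0.041/0.959 = 41/959.
Likelihood ratio of a positive result = 0.58/0.03 = 58/3.
Target odds: 0.98 ÷ 0.02 = 49.
Require (58/3)ⁿ ≥ 49 ÷ (41/959) = 46991/41.
(58/3)² = 3364/9 falls short of 46991/41 but (58/3)³ = 195112/27 reaches it, so n = 3.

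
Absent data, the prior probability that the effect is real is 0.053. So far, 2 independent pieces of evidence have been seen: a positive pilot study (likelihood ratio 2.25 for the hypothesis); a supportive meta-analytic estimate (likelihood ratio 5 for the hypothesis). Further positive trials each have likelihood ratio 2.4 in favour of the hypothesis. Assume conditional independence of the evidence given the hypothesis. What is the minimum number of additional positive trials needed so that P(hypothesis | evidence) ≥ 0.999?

Prior odds = 0.053/0.947 = 53/947.
Combined Bayes factor of the evidence already in hand = 2.25 × 5 = 11.25.
Odds after that evidence = (53/947) × 11.25 = 2385/3788.
Target odds = 0.999/0.001 = 999.
Need 2.4ⁿ ≥ 999 ÷ (2385/3788) = 420468/265.
2.4⁸ = 429981696/390625 falls short of 420468/265 but 2.4⁹ ≈2641.81 reaches it, so n = 9.

9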